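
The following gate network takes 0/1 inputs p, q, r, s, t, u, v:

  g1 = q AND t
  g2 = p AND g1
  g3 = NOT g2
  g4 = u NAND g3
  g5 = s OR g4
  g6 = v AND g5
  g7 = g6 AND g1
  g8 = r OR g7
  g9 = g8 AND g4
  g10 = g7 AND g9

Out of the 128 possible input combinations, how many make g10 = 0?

g10 = g7 AND g9 must be 0, so at least one of g7, g9 is 0.
Enumerating the 128 input combinations, 116 give g10 = 0 and 12 give g10 = 1.

116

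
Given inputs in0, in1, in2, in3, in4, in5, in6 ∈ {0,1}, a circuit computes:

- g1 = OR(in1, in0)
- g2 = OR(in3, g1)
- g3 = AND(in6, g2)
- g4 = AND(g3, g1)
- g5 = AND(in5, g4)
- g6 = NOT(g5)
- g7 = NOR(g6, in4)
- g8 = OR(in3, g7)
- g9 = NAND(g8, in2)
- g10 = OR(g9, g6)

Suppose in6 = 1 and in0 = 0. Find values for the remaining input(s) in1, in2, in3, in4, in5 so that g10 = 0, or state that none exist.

in1=1 in2=1 in3=1 in4=1 in5=1

Check with in6 = 1 and in0 = 0 and in1=1, in2=1, in3=1, in4=1, in5=1:
g1 = OR(in1, in0) = OR(1, 0) = 1
g2 = OR(in3, g1) = OR(1, 1) = 1
g3 = AND(in6, g2) = AND(1, 1) = 1
g4 = AND(g3, g1) = AND(1, 1) = 1
g5 = AND(in5, g4) = AND(1, 1) = 1
g6 = NOT(g5) = NOT 1 = 0
g7 = NOR(g6, in4) = NOR(0, 1) = 0
g8 = OR(in3, g7) = OR(1, 0) = 1
g9 = NAND(g8, in2) = NAND(1, 1) = 0
g10 = OR(g9, g6) = OR(0, 0) = 0
So g10 = 0.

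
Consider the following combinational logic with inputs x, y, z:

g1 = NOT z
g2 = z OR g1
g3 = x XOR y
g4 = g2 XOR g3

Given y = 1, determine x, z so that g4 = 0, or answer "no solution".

g4 = g2 XOR g3 must be 0, so g2 and g3 are equal.
Check with y = 1 and x=0, z=0:
g1 = NOT z = NOT 0 = 1
g2 = z OR g1 = 0 OR 1 = 1
g3 = x XOR y = 0 XOR 1 = 1
g4 = g2 XOR g3 = 1 XOR 1 = 0
So g4 = 0.

x=0, z=0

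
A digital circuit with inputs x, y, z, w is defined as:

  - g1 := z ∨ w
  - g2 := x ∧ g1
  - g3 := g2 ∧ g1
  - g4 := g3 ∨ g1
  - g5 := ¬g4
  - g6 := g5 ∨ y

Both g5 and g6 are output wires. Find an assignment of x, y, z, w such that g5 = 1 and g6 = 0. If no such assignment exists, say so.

Across all 16 input combinations, none give both g5 = 1 and g6 = 0.

no solution exists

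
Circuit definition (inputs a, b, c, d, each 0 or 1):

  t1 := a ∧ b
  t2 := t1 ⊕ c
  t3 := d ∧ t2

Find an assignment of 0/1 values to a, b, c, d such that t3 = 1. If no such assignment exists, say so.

t3 = d ∧ t2 must be 1, so both d = 1 and t2 = 1.
t2 = t1 ⊕ c must be 1, so t1 and c differ.
Check with a=1, b=1, c=0, d=1:
t1 = a ∧ b = 1 ∧ 1 = 1
t2 = t1 ⊕ c = 1 ⊕ 0 = 1
t3 = d ∧ t2 = 1 ∧ 1 = 1
So t3 = 1 as required.

a=1, b=1, c=0, d=1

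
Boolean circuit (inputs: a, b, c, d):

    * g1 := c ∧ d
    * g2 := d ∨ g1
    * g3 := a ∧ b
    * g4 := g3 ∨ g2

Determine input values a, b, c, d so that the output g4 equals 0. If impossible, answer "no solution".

g4 = g3 ∨ g2 must be 0, so both g3 = 0 and g2 = 0.
g3 = a ∧ b must be 0, so at least one of a, b is 0.
g2 = d ∨ g1 must be 0, so both d = 0 and g1 = 0.
Check with a=0, b=1, c=0, d=0:
g1 = c ∧ d = 0 ∧ 0 = 0
g2 = d ∨ g1 = 0 ∨ 0 = 0
g3 = a ∧ b = 0 ∧ 1 = 0
g4 = g3 ∨ g2 = 0 ∨ 0 = 0
So g4 = 0 as required.

a=0, b=1, c=0, d=0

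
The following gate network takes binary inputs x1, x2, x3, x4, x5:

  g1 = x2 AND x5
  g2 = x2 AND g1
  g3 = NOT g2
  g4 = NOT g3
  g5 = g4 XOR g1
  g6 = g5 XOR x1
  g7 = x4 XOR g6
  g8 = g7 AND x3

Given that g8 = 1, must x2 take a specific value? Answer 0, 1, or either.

either

Both values of x2 occur among assignments with g8 = 1:
  x2=0: x1=0, x2=0, x3=1, x4=1, x5=0
  x2=1: x1=0, x2=1, x3=1, x4=1, x5=0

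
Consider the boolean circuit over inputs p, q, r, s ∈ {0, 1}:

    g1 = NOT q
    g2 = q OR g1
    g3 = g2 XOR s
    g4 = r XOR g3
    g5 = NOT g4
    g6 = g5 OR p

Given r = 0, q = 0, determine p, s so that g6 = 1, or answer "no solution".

g6 = g5 OR p must be 1, so at least one of g5, p is 1.
Check with r = 0, q = 0 and p=1, s=1:
g1 = NOT q = NOT 0 = 1
g2 = q OR g1 = 0 OR 1 = 1
g3 = g2 XOR s = 1 XOR 1 = 0
g4 = r XOR g3 = 0 XOR 0 = 0
g5 = NOT g4 = NOT 0 = 1
g6 = g5 OR p = 1 OR 1 = 1
So g6 = 1.

p=1, s=1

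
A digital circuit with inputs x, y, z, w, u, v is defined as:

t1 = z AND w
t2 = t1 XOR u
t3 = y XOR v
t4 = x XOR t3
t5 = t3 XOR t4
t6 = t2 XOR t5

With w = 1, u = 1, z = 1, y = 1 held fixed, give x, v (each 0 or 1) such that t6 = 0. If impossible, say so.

t6 = t2 XOR t5 must be 0, so t2 and t5 are equal.
Check with w = 1, u = 1, z = 1, y = 1 and x=0, v=1:
t1 = z AND w = 1 AND 1 = 1
t2 = t1 XOR u = 1 XOR 1 = 0
t3 = y XOR v = 1 XOR 1 = 0
t4 = x XOR t3 = 0 XOR 0 = 0
t5 = t3 XOR t4 = 0 XOR 0 = 0
t6 = t2 XOR t5 = 0 XOR 0 = 0
So t6 = 0.

x=0, v=1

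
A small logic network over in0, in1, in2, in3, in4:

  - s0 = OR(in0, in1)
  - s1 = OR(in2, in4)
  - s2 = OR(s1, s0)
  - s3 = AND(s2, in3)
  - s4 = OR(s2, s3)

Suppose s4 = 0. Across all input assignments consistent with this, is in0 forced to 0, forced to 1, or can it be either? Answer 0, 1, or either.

s4 = OR(s2, s3) must be 0, so both s2 = 0 and s3 = 0.
Every assignment with s4 = 0 has in0 = 0; there are 2 such assignment(s).
  in0=0, in1=0, in2=0, in3=0, in4=0
  in0=0, in1=0, in2=0, in3=1, in4=0

0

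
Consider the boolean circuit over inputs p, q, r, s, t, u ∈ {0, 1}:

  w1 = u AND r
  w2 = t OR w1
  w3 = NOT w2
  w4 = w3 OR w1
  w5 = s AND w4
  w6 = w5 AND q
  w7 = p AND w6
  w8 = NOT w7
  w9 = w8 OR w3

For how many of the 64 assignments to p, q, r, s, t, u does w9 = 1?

62

w9 = w8 OR w3 must be 1, so at least one of w8, w3 is 1.
Enumerating the 64 input combinations, 62 give w9 = 1 and 2 give w9 = 0.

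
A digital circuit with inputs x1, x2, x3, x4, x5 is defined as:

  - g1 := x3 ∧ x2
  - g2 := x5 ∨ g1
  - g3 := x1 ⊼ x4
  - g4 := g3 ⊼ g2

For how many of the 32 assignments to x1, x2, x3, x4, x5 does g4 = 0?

15

g4 = g3 ⊼ g2 must be 0, so both g3 = 1 and g2 = 1.
Enumerating the 32 input combinations, 15 give g4 = 0 and 17 give g4 = 1.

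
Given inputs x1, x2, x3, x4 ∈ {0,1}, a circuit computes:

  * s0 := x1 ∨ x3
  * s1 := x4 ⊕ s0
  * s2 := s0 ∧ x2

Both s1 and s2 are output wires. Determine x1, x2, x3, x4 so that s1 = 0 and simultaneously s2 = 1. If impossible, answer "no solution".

Check with x1=1, x2=1, x3=0, x4=1:
s0 = x1 ∨ x3 = 1 ∨ 0 = 1
s1 = x4 ⊕ s0 = 1 ⊕ 1 = 0
s2 = s0 ∧ x2 = 1 ∧ 1 = 1
So s1 = 0 and s2 = 1.

x1=1, x2=1, x3=0, x4=1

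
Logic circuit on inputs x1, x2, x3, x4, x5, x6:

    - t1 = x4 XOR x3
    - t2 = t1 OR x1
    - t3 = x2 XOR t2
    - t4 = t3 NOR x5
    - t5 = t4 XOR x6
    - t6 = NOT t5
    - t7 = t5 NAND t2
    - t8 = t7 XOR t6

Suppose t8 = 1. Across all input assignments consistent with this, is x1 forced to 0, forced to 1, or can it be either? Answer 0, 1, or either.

0

t8 = t7 XOR t6 must be 1, so t7 and t6 differ.
Every assignment with t8 = 1 has x1 = 0; there are 8 such assignment(s).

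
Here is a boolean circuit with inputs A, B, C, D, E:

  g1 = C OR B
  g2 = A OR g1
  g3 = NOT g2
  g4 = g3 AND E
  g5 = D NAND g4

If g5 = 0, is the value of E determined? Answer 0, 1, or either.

1

g5 = D NAND g4 must be 0, so both D = 1 and g4 = 1.
Every assignment with g5 = 0 has E = 1; there are 1 such assignment(s).
  A=0, B=0, C=0, D=1, E=1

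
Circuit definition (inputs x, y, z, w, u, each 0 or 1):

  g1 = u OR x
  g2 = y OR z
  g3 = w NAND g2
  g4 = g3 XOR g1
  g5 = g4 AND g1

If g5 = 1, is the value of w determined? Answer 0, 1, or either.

g5 = g4 AND g1 must be 1, so both g4 = 1 and g1 = 1.
g4 = g3 XOR g1 must be 1, so g3 and g1 differ.
Every assignment with g5 = 1 has w = 1; there are 9 such assignment(s).

1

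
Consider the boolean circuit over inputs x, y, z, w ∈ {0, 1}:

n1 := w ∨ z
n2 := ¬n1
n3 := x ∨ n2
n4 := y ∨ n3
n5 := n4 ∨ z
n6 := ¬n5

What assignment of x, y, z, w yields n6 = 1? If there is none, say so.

x=0, y=0, z=0, w=1

n6 = ¬n5 must be 1, so n5 = 0.
Check with x=0, y=0, z=0, w=1:
n1 = w ∨ z = 1 ∨ 0 = 1
n2 = ¬n1 = ¬1 = 0
n3 = x ∨ n2 = 0 ∨ 0 = 0
n4 = y ∨ n3 = 0 ∨ 0 = 0
n5 = n4 ∨ z = 0 ∨ 0 = 0
n6 = ¬n5 = ¬0 = 1
So n6 = 1 as required.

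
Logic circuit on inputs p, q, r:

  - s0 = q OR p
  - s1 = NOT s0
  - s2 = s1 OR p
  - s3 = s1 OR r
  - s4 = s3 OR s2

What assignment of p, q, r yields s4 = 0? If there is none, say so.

p=0 q=1 r=0

s4 = s3 OR s2 must be 0, so both s3 = 0 and s2 = 0.
s3 = s1 OR r must be 0, so both s1 = 0 and r = 0.
s2 = s1 OR p must be 0, so both s1 = 0 and p = 0.
Check with p=0 q=1 r=0:
s0 = q OR p = 1 OR 0 = 1
s1 = NOT s0 = NOT 1 = 0
s2 = s1 OR p = 0 OR 0 = 0
s3 = s1 OR r = 0 OR 0 = 0
s4 = s3 OR s2 = 0 OR 0 = 0
So s4 = 0 as required.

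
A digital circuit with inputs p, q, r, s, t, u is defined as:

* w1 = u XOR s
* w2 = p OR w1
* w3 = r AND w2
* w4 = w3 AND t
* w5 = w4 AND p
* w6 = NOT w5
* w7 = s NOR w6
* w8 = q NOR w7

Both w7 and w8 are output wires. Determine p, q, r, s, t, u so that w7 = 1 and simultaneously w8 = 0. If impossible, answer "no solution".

Check with p=1, q=0, r=1, s=0, t=1, u=1:
w1 = u XOR s = 1 XOR 0 = 1
w2 = p OR w1 = 1 OR 1 = 1
w3 = r AND w2 = 1 AND 1 = 1
w4 = w3 AND t = 1 AND 1 = 1
w5 = w4 AND p = 1 AND 1 = 1
w6 = NOT w5 = NOT 1 = 0
w7 = s NOR w6 = 0 NOR 0 = 1
w8 = q NOR w7 = 0 NOR 1 = 0
So w7 = 1 and w8 = 0.

p=1, q=0, r=1, s=0, t=1, u=1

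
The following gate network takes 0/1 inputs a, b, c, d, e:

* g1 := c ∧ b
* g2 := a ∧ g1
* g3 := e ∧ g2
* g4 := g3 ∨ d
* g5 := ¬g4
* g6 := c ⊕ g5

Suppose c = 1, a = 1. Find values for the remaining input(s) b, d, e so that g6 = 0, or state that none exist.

g6 = c ⊕ g5 must be 0, so c and g5 are equal.
Check with c = 1, a = 1 and b=1, d=0, e=0:
g1 = c ∧ b = 1 ∧ 1 = 1
g2 = a ∧ g1 = 1 ∧ 1 = 1
g3 = e ∧ g2 = 0 ∧ 1 = 0
g4 = g3 ∨ d = 0 ∨ 0 = 0
g5 = ¬g4 = ¬0 = 1
g6 = c ⊕ g5 = 1 ⊕ 1 = 0
So g6 = 0.

b=1, d=0, e=0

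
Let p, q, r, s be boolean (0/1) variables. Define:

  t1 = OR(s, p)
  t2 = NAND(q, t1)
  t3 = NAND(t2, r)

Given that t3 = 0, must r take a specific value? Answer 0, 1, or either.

1

t3 = NAND(t2, r) must be 0, so both t2 = 1 and r = 1.
Every assignment with t3 = 0 has r = 1; there are 5 such assignment(s).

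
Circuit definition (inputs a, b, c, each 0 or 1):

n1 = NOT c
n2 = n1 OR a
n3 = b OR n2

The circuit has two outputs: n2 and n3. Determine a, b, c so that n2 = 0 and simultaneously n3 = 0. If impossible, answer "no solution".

Check with a=0 b=0 c=1:
n1 = NOT c = NOT 1 = 0
n2 = n1 OR a = 0 OR 0 = 0
n3 = b OR n2 = 0 OR 0 = 0
So n2 = 0 and n3 = 0.

a=0 b=0 c=1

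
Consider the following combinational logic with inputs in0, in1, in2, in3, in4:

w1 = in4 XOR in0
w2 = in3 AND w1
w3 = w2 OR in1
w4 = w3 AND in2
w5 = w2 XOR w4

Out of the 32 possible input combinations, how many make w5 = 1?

w5 = w2 XOR w4 must be 1, so w2 and w4 differ.
Enumerating the 32 input combinations, 10 give w5 = 1 and 22 give w5 = 0.

10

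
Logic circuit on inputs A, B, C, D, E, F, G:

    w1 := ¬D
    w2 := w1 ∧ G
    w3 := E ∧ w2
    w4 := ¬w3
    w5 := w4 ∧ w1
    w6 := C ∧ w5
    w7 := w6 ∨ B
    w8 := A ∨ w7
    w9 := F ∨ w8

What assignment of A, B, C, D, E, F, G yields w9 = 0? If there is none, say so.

w9 = F ∨ w8 must be 0, so both F = 0 and w8 = 0.
w8 = A ∨ w7 must be 0, so both A = 0 and w7 = 0.
Check with A=0, B=0, C=0, D=0, E=1, F=0, G=1:
w1 = ¬D = ¬0 = 1
w2 = w1 ∧ G = 1 ∧ 1 = 1
w3 = E ∧ w2 = 1 ∧ 1 = 1
w4 = ¬w3 = ¬1 = 0
w5 = w4 ∧ w1 = 0 ∧ 1 = 0
w6 = C ∧ w5 = 0 ∧ 0 = 0
w7 = w6 ∨ B = 0 ∨ 0 = 0
w8 = A ∨ w7 = 0 ∨ 0 = 0
w9 = F ∨ w8 = 0 ∨ 0 = 0
So w9 = 0 as required.

A=0, B=0, C=0, D=0, E=1, F=0, G=1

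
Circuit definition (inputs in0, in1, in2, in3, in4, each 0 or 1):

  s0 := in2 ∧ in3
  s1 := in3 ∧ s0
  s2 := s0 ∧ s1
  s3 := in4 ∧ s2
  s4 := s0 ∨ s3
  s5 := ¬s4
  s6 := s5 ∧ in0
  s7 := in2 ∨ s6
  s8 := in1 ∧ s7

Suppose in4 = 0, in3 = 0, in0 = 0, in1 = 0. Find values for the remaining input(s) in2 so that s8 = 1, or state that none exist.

With in4 = 0, in3 = 0, in0 = 0, in1 = 0 fixed, none of the 2 settings of in2 give s8 = 1.
For example, with in2=1:
s0 = in2 ∧ in3 = 1 ∧ 0 = 0
s1 = in3 ∧ s0 = 0 ∧ 0 = 0
s2 = s0 ∧ s1 = 0 ∧ 0 = 0
s3 = in4 ∧ s2 = 0 ∧ 0 = 0
s4 = s0 ∨ s3 = 0 ∨ 0 = 0
s5 = ¬s4 = ¬0 = 1
s6 = s5 ∧ in0 = 1 ∧ 0 = 0
s7 = in2 ∨ s6 = 1 ∨ 0 = 1
s8 = in1 ∧ s7 = 0 ∧ 1 = 0
giving s8 = 0 ≠ 1.

no solution exists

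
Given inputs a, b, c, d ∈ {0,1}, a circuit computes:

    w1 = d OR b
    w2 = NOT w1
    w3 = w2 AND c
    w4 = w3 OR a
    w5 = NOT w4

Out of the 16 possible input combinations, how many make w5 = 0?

9

w5 = NOT w4 must be 0, so w4 = 1.
w4 = w3 OR a must be 1, so at least one of w3, a is 1.
Enumerating the 16 input combinations, 9 give w5 = 0 and 7 give w5 = 1.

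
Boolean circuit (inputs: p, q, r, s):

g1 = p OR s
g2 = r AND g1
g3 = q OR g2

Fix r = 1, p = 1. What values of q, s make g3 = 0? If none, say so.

With r = 1, p = 1 fixed, none of the 4 settings of q, s give g3 = 0.
For example, with q=1, s=1:
g1 = p OR s = 1 OR 1 = 1
g2 = r AND g1 = 1 AND 1 = 1
g3 = q OR g2 = 1 OR 1 = 1
giving g3 = 1 ≠ 0.

no solution exists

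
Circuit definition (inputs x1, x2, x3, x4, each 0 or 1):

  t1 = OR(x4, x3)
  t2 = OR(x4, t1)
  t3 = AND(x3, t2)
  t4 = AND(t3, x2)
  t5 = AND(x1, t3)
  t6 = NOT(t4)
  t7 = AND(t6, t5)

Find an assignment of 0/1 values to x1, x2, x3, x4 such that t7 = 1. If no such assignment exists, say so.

x1=1, x2=0, x3=1, x4=1

Check with x1=1, x2=0, x3=1, x4=1:
t1 = OR(x4, x3) = OR(1, 1) = 1
t2 = OR(x4, t1) = OR(1, 1) = 1
t3 = AND(x3, t2) = AND(1, 1) = 1
t4 = AND(t3, x2) = AND(1, 0) = 0
t5 = AND(x1, t3) = AND(1, 1) = 1
t6 = NOT(t4) = NOT 0 = 1
t7 = AND(t6, t5) = AND(1, 1) = 1
So t7 = 1 as required.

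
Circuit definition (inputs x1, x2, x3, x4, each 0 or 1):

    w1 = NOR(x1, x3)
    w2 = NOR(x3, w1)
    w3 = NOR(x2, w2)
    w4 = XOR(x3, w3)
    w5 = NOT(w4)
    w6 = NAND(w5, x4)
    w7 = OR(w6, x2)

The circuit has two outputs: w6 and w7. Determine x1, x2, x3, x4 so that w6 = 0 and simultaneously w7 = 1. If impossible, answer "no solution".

x1=1, x2=1, x3=0, x4=1

Check with x1=1, x2=1, x3=0, x4=1:
w1 = NOR(x1, x3) = NOR(1, 0) = 0
w2 = NOR(x3, w1) = NOR(0, 0) = 1
w3 = NOR(x2, w2) = NOR(1, 1) = 0
w4 = XOR(x3, w3) = XOR(0, 0) = 0
w5 = NOT(w4) = NOT 0 = 1
w6 = NAND(w5, x4) = NAND(1, 1) = 0
w7 = OR(w6, x2) = OR(0, 1) = 1
So w6 = 0 and w7 = 1.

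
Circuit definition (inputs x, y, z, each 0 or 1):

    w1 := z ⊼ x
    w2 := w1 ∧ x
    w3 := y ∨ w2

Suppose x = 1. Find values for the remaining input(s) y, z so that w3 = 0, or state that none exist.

w3 = y ∨ w2 must be 0, so both y = 0 and w2 = 0.
w2 = w1 ∧ x must be 0, so at least one of w1, x is 0.
Check with x = 1 and y=0, z=1:
w1 = z ⊼ x = 1 ⊼ 1 = 0
w2 = w1 ∧ x = 0 ∧ 1 = 0
w3 = y ∨ w2 = 0 ∨ 0 = 0
So w3 = 0.

y=0 z=1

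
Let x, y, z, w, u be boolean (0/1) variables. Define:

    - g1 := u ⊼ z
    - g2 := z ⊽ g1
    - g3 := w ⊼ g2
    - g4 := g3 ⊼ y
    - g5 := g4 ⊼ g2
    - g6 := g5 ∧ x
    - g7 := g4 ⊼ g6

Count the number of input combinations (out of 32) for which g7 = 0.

8

g7 = g4 ⊼ g6 must be 0, so both g4 = 1 and g6 = 1.
Enumerating the 32 input combinations, 8 give g7 = 0 and 24 give g7 = 1.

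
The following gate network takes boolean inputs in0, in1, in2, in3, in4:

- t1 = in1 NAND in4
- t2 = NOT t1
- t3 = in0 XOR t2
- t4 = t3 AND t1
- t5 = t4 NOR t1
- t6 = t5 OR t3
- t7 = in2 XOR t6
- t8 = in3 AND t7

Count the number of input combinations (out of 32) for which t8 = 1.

t8 = in3 AND t7 must be 1, so both in3 = 1 and t7 = 1.
t7 = in2 XOR t6 must be 1, so in2 and t6 differ.
Enumerating the 32 input combinations, 8 give t8 = 1 and 24 give t8 = 0.

8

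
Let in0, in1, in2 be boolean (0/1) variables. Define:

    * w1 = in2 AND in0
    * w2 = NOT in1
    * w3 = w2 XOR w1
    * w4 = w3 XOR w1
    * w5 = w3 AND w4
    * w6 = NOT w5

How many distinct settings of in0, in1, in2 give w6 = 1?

w6 = NOT w5 must be 1, so w5 = 0.
w5 = w3 AND w4 must be 0, so at least one of w3, w4 is 0.
Satisfying assignments:
  in0=0, in1=1, in2=0
  in0=0, in1=1, in2=1
  in0=1, in1=0, in2=1
  in0=1, in1=1, in2=0
  in0=1, in1=1, in2=1

5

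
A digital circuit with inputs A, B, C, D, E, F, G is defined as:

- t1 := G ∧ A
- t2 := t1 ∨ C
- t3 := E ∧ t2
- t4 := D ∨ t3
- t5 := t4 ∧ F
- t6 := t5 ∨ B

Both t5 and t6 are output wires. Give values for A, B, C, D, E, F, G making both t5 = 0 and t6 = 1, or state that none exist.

Check with A=1 B=1 C=0 D=0 E=1 F=0 G=0:
t1 = G ∧ A = 0 ∧ 1 = 0
t2 = t1 ∨ C = 0 ∨ 0 = 0
t3 = E ∧ t2 = 1 ∧ 0 = 0
t4 = D ∨ t3 = 0 ∨ 0 = 0
t5 = t4 ∧ F = 0 ∧ 0 = 0
t6 = t5 ∨ B = 0 ∨ 1 = 1
So t5 = 0 and t6 = 1.

A=1 B=1 C=0 D=0 E=1 F=0 G=0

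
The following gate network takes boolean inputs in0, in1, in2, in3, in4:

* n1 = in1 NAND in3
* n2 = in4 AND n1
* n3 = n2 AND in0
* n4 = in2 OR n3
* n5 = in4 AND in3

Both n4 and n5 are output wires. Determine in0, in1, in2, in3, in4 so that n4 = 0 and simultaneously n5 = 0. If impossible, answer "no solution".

Check with in0=1, in1=0, in2=0, in3=1, in4=0:
n1 = in1 NAND in3 = 0 NAND 1 = 1
n2 = in4 AND n1 = 0 AND 1 = 0
n3 = n2 AND in0 = 0 AND 1 = 0
n4 = in2 OR n3 = 0 OR 0 = 0
n5 = in4 AND in3 = 0 AND 1 = 0
So n4 = 0 and n5 = 0.

in0=1, in1=0, in2=0, in3=1, in4=0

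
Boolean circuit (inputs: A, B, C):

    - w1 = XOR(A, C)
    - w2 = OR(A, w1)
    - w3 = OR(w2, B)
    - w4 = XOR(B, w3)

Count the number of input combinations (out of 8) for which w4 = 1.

w4 = XOR(B, w3) must be 1, so B and w3 differ.
Satisfying assignments:
  A=0, B=0, C=1
  A=1, B=0, C=0
  A=1, B=0, C=1

3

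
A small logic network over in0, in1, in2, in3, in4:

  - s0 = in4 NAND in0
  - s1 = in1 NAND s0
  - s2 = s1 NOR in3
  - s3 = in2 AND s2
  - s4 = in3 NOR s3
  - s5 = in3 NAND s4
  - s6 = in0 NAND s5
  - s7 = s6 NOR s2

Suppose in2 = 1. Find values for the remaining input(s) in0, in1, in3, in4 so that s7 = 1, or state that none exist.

Check with in2 = 1 and in0=1, in1=1, in3=1, in4=1:
s0 = in4 NAND in0 = 1 NAND 1 = 0
s1 = in1 NAND s0 = 1 NAND 0 = 1
s2 = s1 NOR in3 = 1 NOR 1 = 0
s3 = in2 AND s2 = 1 AND 0 = 0
s4 = in3 NOR s3 = 1 NOR 0 = 0
s5 = in3 NAND s4 = 1 NAND 0 = 1
s6 = in0 NAND s5 = 1 NAND 1 = 0
s7 = s6 NOR s2 = 0 NOR 0 = 1
So s7 = 1.

in0=1, in1=1, in3=1, in4=1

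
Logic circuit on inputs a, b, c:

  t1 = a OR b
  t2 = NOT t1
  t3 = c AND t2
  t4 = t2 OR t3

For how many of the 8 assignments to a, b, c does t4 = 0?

t4 = t2 OR t3 must be 0, so both t2 = 0 and t3 = 0.
Satisfying assignments:
  a=0, b=1, c=0
  a=0, b=1, c=1
  a=1, b=0, c=0
  a=1, b=0, c=1
  a=1, b=1, c=0
  a=1, b=1, c=1

6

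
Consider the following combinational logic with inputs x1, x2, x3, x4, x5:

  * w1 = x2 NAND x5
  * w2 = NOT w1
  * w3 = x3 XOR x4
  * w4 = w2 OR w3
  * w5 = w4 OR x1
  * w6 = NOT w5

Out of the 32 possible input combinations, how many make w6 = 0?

26

w6 = NOT w5 must be 0, so w5 = 1.
w5 = w4 OR x1 must be 1, so at least one of w4, x1 is 1.
Enumerating the 32 input combinations, 26 give w6 = 0 and 6 give w6 = 1.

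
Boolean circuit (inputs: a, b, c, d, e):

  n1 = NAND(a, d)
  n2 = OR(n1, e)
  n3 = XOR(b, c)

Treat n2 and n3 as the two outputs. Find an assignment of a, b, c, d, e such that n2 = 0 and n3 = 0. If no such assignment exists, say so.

Check with a=1 b=0 c=0 d=1 e=0:
n1 = NAND(a, d) = NAND(1, 1) = 0
n2 = OR(n1, e) = OR(0, 0) = 0
n3 = XOR(b, c) = XOR(0, 0) = 0
So n2 = 0 and n3 = 0.

a=1 b=0 c=0 d=1 e=0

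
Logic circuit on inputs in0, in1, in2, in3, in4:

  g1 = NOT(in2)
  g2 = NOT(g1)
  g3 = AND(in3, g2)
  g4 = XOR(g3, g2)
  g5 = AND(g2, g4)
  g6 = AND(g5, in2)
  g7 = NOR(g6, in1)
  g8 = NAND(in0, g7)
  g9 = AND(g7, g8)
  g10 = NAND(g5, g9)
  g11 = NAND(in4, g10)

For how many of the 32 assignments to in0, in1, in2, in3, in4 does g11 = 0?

g11 = NAND(in4, g10) must be 0, so both in4 = 1 and g10 = 1.
g10 = NAND(g5, g9) must be 1, so at least one of g5, g9 is 0.
Enumerating the 32 input combinations, 16 give g11 = 0 and 16 give g11 = 1.

16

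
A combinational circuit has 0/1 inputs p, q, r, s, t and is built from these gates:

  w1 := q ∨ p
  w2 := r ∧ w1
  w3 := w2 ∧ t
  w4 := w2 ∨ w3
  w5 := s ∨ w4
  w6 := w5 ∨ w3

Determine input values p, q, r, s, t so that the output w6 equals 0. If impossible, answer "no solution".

p=1, q=0, r=0, s=0, t=1

w6 = w5 ∨ w3 must be 0, so both w5 = 0 and w3 = 0.
Check with p=1, q=0, r=0, s=0, t=1:
w1 = q ∨ p = 0 ∨ 1 = 1
w2 = r ∧ w1 = 0 ∧ 1 = 0
w3 = w2 ∧ t = 0 ∧ 1 = 0
w4 = w2 ∨ w3 = 0 ∨ 0 = 0
w5 = s ∨ w4 = 0 ∨ 0 = 0
w6 = w5 ∨ w3 = 0 ∨ 0 = 0
So w6 = 0 as required.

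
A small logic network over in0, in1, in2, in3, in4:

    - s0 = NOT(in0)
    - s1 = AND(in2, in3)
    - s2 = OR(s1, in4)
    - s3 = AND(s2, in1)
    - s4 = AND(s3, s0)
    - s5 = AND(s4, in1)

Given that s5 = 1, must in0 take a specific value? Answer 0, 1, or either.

0

s5 = AND(s4, in1) must be 1, so both s4 = 1 and in1 = 1.
s4 = AND(s3, s0) must be 1, so both s3 = 1 and s0 = 1.
s3 = AND(s2, in1) must be 1, so both s2 = 1 and in1 = 1.
Every assignment with s5 = 1 has in0 = 0; there are 5 such assignment(s).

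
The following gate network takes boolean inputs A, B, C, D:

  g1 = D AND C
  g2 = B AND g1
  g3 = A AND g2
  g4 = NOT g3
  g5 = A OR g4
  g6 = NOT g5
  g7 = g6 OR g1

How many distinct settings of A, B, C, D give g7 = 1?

g7 = g6 OR g1 must be 1, so at least one of g6, g1 is 1.
Satisfying assignments:
  A=0, B=0, C=1, D=1
  A=0, B=1, C=1, D=1
  A=1, B=0, C=1, D=1
  A=1, B=1, C=1, D=1

4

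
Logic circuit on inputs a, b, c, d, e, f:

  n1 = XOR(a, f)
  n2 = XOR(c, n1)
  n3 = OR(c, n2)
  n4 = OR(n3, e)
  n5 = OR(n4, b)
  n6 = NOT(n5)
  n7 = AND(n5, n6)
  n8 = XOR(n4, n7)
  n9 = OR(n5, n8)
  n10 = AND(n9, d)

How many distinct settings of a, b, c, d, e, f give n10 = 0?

34

n10 = AND(n9, d) must be 0, so at least one of n9, d is 0.
Enumerating the 64 input combinations, 34 give n10 = 0 and 30 give n10 = 1.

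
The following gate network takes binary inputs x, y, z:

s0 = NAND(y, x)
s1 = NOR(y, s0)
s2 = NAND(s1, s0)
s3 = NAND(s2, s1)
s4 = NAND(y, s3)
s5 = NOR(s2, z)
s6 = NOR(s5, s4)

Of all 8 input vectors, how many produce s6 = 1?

4

s6 = NOR(s5, s4) must be 1, so both s5 = 0 and s4 = 0.
s5 = NOR(s2, z) must be 0, so at least one of s2, z is 1.
Satisfying assignments:
  x=0, y=1, z=0
  x=0, y=1, z=1
  x=1, y=1, z=0
  x=1, y=1, z=1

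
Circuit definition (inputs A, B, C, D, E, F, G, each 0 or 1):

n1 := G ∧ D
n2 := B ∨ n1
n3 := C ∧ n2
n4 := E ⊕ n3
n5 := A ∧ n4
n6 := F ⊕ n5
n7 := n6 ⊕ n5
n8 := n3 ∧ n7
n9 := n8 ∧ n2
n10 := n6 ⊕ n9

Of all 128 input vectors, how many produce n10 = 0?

74

n10 = n6 ⊕ n9 must be 0, so n6 and n9 are equal.
Enumerating the 128 input combinations, 74 give n10 = 0 and 54 give n10 = 1.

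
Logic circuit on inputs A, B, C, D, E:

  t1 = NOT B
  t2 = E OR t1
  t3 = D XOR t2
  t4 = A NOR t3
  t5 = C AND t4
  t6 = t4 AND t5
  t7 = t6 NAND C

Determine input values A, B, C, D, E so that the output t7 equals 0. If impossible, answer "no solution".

t7 = t6 NAND C must be 0, so both t6 = 1 and C = 1.
t6 = t4 AND t5 must be 1, so both t4 = 1 and t5 = 1.
Check with A=0, B=0, C=1, D=1, E=1:
t1 = NOT B = NOT 0 = 1
t2 = E OR t1 = 1 OR 1 = 1
t3 = D XOR t2 = 1 XOR 1 = 0
t4 = A NOR t3 = 0 NOR 0 = 1
t5 = C AND t4 = 1 AND 1 = 1
t6 = t4 AND t5 = 1 AND 1 = 1
t7 = t6 NAND C = 1 NAND 1 = 0
So t7 = 0 as required.

A=0, B=0, C=1, D=1, E=1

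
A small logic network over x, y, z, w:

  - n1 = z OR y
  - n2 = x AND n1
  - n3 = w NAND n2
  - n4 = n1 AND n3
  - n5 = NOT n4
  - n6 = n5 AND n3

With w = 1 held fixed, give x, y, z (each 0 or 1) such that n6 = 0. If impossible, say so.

x=0 y=1 z=0

n6 = n5 AND n3 must be 0, so at least one of n5, n3 is 0.
Check with w = 1 and x=0, y=1, z=0:
n1 = z OR y = 0 OR 1 = 1
n2 = x AND n1 = 0 AND 1 = 0
n3 = w NAND n2 = 1 NAND 0 = 1
n4 = n1 AND n3 = 1 AND 1 = 1
n5 = NOT n4 = NOT 1 = 0
n6 = n5 AND n3 = 0 AND 1 = 0
So n6 = 0.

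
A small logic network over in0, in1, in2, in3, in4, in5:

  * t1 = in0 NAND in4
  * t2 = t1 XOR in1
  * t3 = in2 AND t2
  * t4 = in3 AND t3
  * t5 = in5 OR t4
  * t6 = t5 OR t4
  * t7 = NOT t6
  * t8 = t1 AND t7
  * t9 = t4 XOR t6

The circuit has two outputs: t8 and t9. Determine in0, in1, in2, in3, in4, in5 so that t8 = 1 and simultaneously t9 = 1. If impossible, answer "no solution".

Across all 64 input combinations, none give both t8 = 1 and t9 = 1.

no solution exists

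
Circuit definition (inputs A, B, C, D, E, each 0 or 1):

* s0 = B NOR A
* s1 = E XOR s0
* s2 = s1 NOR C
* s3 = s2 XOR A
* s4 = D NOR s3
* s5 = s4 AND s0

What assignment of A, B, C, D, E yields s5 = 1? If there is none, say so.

A=0 B=0 C=1 D=0 E=1

s5 = s4 AND s0 must be 1, so both s4 = 1 and s0 = 1.
s4 = D NOR s3 must be 1, so both D = 0 and s3 = 0.
Check with A=0 B=0 C=1 D=0 E=1:
s0 = B NOR A = 0 NOR 0 = 1
s1 = E XOR s0 = 1 XOR 1 = 0
s2 = s1 NOR C = 0 NOR 1 = 0
s3 = s2 XOR A = 0 XOR 0 = 0
s4 = D NOR s3 = 0 NOR 0 = 1
s5 = s4 AND s0 = 1 AND 1 = 1
So s5 = 1 as required.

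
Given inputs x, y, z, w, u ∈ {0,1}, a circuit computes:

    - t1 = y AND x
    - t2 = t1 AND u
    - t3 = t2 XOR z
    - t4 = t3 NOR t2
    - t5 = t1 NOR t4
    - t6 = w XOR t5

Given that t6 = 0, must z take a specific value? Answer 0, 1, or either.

Both values of z occur among assignments with t6 = 0:
  z=0: x=0, y=0, z=0, w=0, u=0
  z=1: x=0, y=0, z=1, w=1, u=0

either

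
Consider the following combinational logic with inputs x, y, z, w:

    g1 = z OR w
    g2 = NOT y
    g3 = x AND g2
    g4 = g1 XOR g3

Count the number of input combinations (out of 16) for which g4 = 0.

g4 = g1 XOR g3 must be 0, so g1 and g3 are equal.
Satisfying assignments:
  x=0, y=0, z=0, w=0
  x=0, y=1, z=0, w=0
  x=1, y=0, z=0, w=1
  x=1, y=0, z=1, w=0
  x=1, y=0, z=1, w=1
  x=1, y=1, z=0, w=0

6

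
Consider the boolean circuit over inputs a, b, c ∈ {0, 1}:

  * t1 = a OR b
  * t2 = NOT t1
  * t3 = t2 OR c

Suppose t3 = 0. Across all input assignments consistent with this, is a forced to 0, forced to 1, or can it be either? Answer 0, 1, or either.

either

Both values of a occur among assignments with t3 = 0:
  a=0: a=0, b=1, c=0
  a=1: a=1, b=0, c=0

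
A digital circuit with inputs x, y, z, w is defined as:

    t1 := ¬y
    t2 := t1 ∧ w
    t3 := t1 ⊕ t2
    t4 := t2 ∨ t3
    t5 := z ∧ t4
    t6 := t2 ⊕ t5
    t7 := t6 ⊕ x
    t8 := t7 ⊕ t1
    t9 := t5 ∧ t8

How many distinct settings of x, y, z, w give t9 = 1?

t9 = t5 ∧ t8 must be 1, so both t5 = 1 and t8 = 1.
Enumerating the 16 input combinations, 2 give t9 = 1 and 14 give t9 = 0.

2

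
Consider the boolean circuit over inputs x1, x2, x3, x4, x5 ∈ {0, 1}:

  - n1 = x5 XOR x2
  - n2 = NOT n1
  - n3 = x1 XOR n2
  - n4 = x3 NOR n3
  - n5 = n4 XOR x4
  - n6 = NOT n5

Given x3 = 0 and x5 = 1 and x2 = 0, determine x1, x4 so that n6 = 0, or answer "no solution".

n6 = NOT n5 must be 0, so n5 = 1.
Check with x3 = 0 and x5 = 1 and x2 = 0 and x1=0, x4=0:
n1 = x5 XOR x2 = 1 XOR 0 = 1
n2 = NOT n1 = NOT 1 = 0
n3 = x1 XOR n2 = 0 XOR 0 = 0
n4 = x3 NOR n3 = 0 NOR 0 = 1
n5 = n4 XOR x4 = 1 XOR 0 = 1
n6 = NOT n5 = NOT 1 = 0
So n6 = 0.

x1=0 x4=0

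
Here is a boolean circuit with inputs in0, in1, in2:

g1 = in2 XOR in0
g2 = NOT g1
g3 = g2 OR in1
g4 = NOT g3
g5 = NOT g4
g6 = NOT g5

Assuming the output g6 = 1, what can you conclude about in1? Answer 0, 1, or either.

g6 = NOT g5 must be 1, so g5 = 0.
g5 = NOT g4 must be 0, so g4 = 1.
g4 = NOT g3 must be 1, so g3 = 0.
Every assignment with g6 = 1 has in1 = 0; there are 2 such assignment(s).
  in0=0, in1=0, in2=1
  in0=1, in1=0, in2=0

0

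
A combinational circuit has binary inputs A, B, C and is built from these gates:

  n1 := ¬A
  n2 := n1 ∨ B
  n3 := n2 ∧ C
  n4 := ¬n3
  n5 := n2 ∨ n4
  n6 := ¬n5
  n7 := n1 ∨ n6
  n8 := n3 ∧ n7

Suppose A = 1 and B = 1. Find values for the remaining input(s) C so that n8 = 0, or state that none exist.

n8 = n3 ∧ n7 must be 0, so at least one of n3, n7 is 0.
Check with A = 1 and B = 1 and C=0:
n1 = ¬A = ¬1 = 0
n2 = n1 ∨ B = 0 ∨ 1 = 1
n3 = n2 ∧ C = 1 ∧ 0 = 0
n4 = ¬n3 = ¬0 = 1
n5 = n2 ∨ n4 = 1 ∨ 1 = 1
n6 = ¬n5 = ¬1 = 0
n7 = n1 ∨ n6 = 0 ∨ 0 = 0
n8 = n3 ∧ n7 = 0 ∧ 0 = 0
So n8 = 0.

C=0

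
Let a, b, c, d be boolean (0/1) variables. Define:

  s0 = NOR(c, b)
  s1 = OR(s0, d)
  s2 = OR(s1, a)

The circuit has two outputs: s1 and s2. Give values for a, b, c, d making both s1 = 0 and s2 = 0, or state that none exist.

Check with a=0, b=0, c=1, d=0:
s0 = NOR(c, b) = NOR(1, 0) = 0
s1 = OR(s0, d) = OR(0, 0) = 0
s2 = OR(s1, a) = OR(0, 0) = 0
So s1 = 0 and s2 = 0.

a=0, b=0, c=1, d=0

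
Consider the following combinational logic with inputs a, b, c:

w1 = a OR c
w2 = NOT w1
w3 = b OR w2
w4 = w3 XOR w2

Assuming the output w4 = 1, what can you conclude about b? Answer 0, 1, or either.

w4 = w3 XOR w2 must be 1, so w3 and w2 differ.
Every assignment with w4 = 1 has b = 1; there are 3 such assignment(s).
  a=0, b=1, c=1
  a=1, b=1, c=0
  a=1, b=1, c=1

1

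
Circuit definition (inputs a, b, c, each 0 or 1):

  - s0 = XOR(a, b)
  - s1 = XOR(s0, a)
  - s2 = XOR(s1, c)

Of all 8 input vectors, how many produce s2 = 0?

s2 = XOR(s1, c) must be 0, so s1 and c are equal.
Satisfying assignments:
  a=0, b=0, c=0
  a=0, b=1, c=1
  a=1, b=0, c=0
  a=1, b=1, c=1

4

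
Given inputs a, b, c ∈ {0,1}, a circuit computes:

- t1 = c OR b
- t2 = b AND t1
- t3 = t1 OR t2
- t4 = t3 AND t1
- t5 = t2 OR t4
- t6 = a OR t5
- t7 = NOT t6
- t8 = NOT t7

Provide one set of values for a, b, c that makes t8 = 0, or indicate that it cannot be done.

a=0 b=0 c=0

t8 = NOT t7 must be 0, so t7 = 1.
t7 = NOT t6 must be 1, so t6 = 0.
Check with a=0 b=0 c=0:
t1 = c OR b = 0 OR 0 = 0
t2 = b AND t1 = 0 AND 0 = 0
t3 = t1 OR t2 = 0 OR 0 = 0
t4 = t3 AND t1 = 0 AND 0 = 0
t5 = t2 OR t4 = 0 OR 0 = 0
t6 = a OR t5 = 0 OR 0 = 0
t7 = NOT t6 = NOT 0 = 1
t8 = NOT t7 = NOT 1 = 0
So t8 = 0 as required.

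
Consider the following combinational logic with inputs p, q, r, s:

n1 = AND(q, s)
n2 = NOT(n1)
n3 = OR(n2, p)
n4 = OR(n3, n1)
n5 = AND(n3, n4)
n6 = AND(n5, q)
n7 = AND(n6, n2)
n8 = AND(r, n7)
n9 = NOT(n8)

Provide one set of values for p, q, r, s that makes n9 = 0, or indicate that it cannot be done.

p=0 q=1 r=1 s=0

n9 = NOT(n8) must be 0, so n8 = 1.
n8 = AND(r, n7) must be 1, so both r = 1 and n7 = 1.
n7 = AND(n6, n2) must be 1, so both n6 = 1 and n2 = 1.
Check with p=0 q=1 r=1 s=0:
n1 = AND(q, s) = AND(1, 0) = 0
n2 = NOT(n1) = NOT 0 = 1
n3 = OR(n2, p) = OR(1, 0) = 1
n4 = OR(n3, n1) = OR(1, 0) = 1
n5 = AND(n3, n4) = AND(1, 1) = 1
n6 = AND(n5, q) = AND(1, 1) = 1
n7 = AND(n6, n2) = AND(1, 1) = 1
n8 = AND(r, n7) = AND(1, 1) = 1
n9 = NOT(n8) = NOT 1 = 0
So n9 = 0 as required.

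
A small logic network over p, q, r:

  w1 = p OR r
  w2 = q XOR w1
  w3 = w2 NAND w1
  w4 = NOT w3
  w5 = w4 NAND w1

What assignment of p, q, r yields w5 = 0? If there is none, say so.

w5 = w4 NAND w1 must be 0, so both w4 = 1 and w1 = 1.
w4 = NOT w3 must be 1, so w3 = 0.
Check with p=1, q=0, r=1:
w1 = p OR r = 1 OR 1 = 1
w2 = q XOR w1 = 0 XOR 1 = 1
w3 = w2 NAND w1 = 1 NAND 1 = 0
w4 = NOT w3 = NOT 0 = 1
w5 = w4 NAND w1 = 1 NAND 1 = 0
So w5 = 0 as required.

p=1, q=0, r=1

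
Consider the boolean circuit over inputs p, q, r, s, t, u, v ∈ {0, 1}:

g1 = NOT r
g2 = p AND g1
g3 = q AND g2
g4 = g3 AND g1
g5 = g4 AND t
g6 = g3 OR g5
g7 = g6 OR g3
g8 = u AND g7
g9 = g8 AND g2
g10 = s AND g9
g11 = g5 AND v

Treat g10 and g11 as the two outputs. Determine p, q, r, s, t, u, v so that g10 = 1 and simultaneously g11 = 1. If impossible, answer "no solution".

Check with p=1 q=1 r=0 s=1 t=1 u=1 v=1:
g1 = NOT r = NOT 0 = 1
g2 = p AND g1 = 1 AND 1 = 1
g3 = q AND g2 = 1 AND 1 = 1
g4 = g3 AND g1 = 1 AND 1 = 1
g5 = g4 AND t = 1 AND 1 = 1
g6 = g3 OR g5 = 1 OR 1 = 1
g7 = g6 OR g3 = 1 OR 1 = 1
g8 = u AND g7 = 1 AND 1 = 1
g9 = g8 AND g2 = 1 AND 1 = 1
g10 = s AND g9 = 1 AND 1 = 1
g11 = g5 AND v = 1 AND 1 = 1
So g10 = 1 and g11 = 1.

p=1 q=1 r=0 s=1 t=1 u=1 v=1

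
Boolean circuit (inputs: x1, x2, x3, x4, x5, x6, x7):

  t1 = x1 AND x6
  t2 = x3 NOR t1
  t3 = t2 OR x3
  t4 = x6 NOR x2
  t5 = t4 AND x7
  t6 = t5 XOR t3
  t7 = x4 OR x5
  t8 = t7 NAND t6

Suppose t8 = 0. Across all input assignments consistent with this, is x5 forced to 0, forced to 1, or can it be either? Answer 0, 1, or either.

Both values of x5 occur among assignments with t8 = 0:
  x5=0: x1=0, x2=0, x3=0, x4=1, x5=0, x6=0, x7=0
  x5=1: x1=0, x2=0, x3=0, x4=0, x5=1, x6=0, x7=0

either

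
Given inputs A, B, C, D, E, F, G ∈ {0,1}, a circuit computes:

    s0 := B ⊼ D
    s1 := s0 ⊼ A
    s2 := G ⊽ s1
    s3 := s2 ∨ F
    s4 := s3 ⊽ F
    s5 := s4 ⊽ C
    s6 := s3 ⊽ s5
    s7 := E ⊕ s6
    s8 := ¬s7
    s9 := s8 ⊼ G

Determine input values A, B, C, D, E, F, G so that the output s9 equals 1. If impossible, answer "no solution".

Check with A=1 B=1 C=0 D=1 E=0 F=0 G=0:
s0 = B ⊼ D = 1 ⊼ 1 = 0
s1 = s0 ⊼ A = 0 ⊼ 1 = 1
s2 = G ⊽ s1 = 0 ⊽ 1 = 0
s3 = s2 ∨ F = 0 ∨ 0 = 0
s4 = s3 ⊽ F = 0 ⊽ 0 = 1
s5 = s4 ⊽ C = 1 ⊽ 0 = 0
s6 = s3 ⊽ s5 = 0 ⊽ 0 = 1
s7 = E ⊕ s6 = 0 ⊕ 1 = 1
s8 = ¬s7 = ¬1 = 0
s9 = s8 ⊼ G = 0 ⊼ 0 = 1
So s9 = 1 as required.

A=1 B=1 C=0 D=1 E=0 F=0 G=0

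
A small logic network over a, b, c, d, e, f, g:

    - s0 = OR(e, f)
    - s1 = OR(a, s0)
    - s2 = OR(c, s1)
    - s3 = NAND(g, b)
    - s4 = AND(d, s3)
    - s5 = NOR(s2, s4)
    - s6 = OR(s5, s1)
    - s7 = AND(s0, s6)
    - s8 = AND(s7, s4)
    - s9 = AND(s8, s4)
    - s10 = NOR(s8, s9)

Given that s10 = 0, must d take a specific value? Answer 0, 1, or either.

s10 = NOR(s8, s9) must be 0, so at least one of s8, s9 is 1.
Every assignment with s10 = 0 has d = 1; there are 36 such assignment(s).

1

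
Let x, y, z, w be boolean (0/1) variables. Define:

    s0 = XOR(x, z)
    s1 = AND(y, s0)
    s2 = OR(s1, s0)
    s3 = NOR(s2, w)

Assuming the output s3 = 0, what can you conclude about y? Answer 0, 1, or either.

Both values of y occur among assignments with s3 = 0:
  y=0: x=0, y=0, z=0, w=1
  y=1: x=0, y=1, z=0, w=1

either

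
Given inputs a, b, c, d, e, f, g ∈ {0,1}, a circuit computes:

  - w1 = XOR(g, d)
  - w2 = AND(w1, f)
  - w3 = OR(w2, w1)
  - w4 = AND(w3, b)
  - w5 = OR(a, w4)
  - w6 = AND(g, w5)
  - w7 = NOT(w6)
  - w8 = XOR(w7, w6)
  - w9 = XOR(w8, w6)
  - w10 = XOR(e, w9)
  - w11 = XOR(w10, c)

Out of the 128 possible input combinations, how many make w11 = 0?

w11 = XOR(w10, c) must be 0, so w10 and c are equal.
Enumerating the 128 input combinations, 64 give w11 = 0 and 64 give w11 = 1.

64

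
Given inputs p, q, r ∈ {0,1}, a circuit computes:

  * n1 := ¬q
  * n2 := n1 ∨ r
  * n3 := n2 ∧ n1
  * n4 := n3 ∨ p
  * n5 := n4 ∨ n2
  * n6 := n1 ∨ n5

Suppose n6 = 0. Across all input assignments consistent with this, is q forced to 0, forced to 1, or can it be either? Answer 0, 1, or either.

n6 = n1 ∨ n5 must be 0, so both n1 = 0 and n5 = 0.
Every assignment with n6 = 0 has q = 1; there are 1 such assignment(s).
  p=0, q=1, r=0

1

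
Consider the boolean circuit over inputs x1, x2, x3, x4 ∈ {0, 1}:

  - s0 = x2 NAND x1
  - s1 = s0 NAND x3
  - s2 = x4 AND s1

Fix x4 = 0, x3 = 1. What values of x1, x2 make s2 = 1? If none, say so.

no solution exists

With x4 = 0, x3 = 1 fixed, none of the 4 settings of x1, x2 give s2 = 1.
For example, with x1=1, x2=0:
s0 = x2 NAND x1 = 0 NAND 1 = 1
s1 = s0 NAND x3 = 1 NAND 1 = 0
s2 = x4 AND s1 = 0 AND 0 = 0
giving s2 = 0 ≠ 1.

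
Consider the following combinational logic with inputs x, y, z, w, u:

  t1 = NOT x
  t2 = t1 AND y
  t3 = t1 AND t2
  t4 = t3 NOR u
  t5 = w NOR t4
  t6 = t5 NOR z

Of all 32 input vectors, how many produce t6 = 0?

t6 = t5 NOR z must be 0, so at least one of t5, z is 1.
Enumerating the 32 input combinations, 21 give t6 = 0 and 11 give t6 = 1.

21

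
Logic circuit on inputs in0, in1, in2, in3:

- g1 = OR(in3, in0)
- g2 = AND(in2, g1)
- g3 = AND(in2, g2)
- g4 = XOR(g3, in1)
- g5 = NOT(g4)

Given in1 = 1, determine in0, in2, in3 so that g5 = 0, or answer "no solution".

g5 = NOT(g4) must be 0, so g4 = 1.
Check with in1 = 1 and in0=1, in2=0, in3=0:
g1 = OR(in3, in0) = OR(0, 1) = 1
g2 = AND(in2, g1) = AND(0, 1) = 0
g3 = AND(in2, g2) = AND(0, 0) = 0
g4 = XOR(g3, in1) = XOR(0, 1) = 1
g5 = NOT(g4) = NOT 1 = 0
So g5 = 0.

in0=1, in2=0, in3=0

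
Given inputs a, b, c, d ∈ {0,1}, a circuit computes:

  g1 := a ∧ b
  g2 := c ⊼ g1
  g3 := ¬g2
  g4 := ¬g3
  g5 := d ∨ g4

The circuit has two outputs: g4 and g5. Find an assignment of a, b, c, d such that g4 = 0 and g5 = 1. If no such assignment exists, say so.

Check with a=1, b=1, c=1, d=1:
g1 = a ∧ b = 1 ∧ 1 = 1
g2 = c ⊼ g1 = 1 ⊼ 1 = 0
g3 = ¬g2 = ¬0 = 1
g4 = ¬g3 = ¬1 = 0
g5 = d ∨ g4 = 1 ∨ 0 = 1
So g4 = 0 and g5 = 1.

a=1, b=1, c=1, d=1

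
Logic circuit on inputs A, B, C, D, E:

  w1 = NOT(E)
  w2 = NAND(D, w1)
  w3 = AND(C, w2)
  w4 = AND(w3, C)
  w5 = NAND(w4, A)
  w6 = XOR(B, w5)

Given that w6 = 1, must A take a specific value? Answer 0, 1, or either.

Both values of A occur among assignments with w6 = 1:
  A=0: A=0, B=0, C=0, D=0, E=0
  A=1: A=1, B=0, C=0, D=0, E=0

either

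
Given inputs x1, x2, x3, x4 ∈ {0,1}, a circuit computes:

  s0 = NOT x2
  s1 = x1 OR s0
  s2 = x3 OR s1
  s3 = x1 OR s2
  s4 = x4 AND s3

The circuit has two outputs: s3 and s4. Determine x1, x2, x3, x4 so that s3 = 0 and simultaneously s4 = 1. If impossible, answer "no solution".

Across all 16 input combinations, none give both s3 = 0 and s4 = 1.

no solution exists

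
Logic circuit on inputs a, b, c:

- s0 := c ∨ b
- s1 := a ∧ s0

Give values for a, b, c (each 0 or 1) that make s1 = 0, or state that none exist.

s1 = a ∧ s0 must be 0, so at least one of a, s0 is 0.
Check with a=0 b=1 c=0:
s0 = c ∨ b = 0 ∨ 1 = 1
s1 = a ∧ s0 = 0 ∧ 1 = 0
So s1 = 0 as required.

a=0 b=1 c=0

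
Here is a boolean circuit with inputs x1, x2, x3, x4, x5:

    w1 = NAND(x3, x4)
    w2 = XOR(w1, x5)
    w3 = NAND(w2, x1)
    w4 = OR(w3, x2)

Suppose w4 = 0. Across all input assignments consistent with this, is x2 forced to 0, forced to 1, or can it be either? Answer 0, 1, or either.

w4 = OR(w3, x2) must be 0, so both w3 = 0 and x2 = 0.
Every assignment with w4 = 0 has x2 = 0; there are 4 such assignment(s).
  x1=1, x2=0, x3=0, x4=0, x5=0
  x1=1, x2=0, x3=0, x4=1, x5=0
  x1=1, x2=0, x3=1, x4=0, x5=0
  x1=1, x2=0, x3=1, x4=1, x5=1

0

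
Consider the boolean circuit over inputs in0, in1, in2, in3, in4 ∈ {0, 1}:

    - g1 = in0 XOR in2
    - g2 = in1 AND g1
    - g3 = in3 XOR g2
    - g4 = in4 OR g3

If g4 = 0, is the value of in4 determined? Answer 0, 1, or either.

0

g4 = in4 OR g3 must be 0, so both in4 = 0 and g3 = 0.
Every assignment with g4 = 0 has in4 = 0; there are 8 such assignment(s).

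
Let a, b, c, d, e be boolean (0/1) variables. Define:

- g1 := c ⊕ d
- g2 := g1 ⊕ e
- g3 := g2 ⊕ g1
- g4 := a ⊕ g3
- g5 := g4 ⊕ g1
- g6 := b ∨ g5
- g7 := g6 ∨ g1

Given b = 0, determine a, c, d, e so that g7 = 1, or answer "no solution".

a=0, c=0, d=0, e=1

g7 = g6 ∨ g1 must be 1, so at least one of g6, g1 is 1.
Check with b = 0 and a=0, c=0, d=0, e=1:
g1 = c ⊕ d = 0 ⊕ 0 = 0
g2 = g1 ⊕ e = 0 ⊕ 1 = 1
g3 = g2 ⊕ g1 = 1 ⊕ 0 = 1
g4 = a ⊕ g3 = 0 ⊕ 1 = 1
g5 = g4 ⊕ g1 = 1 ⊕ 0 = 1
g6 = b ∨ g5 = 0 ∨ 1 = 1
g7 = g6 ∨ g1 = 1 ∨ 0 = 1
So g7 = 1.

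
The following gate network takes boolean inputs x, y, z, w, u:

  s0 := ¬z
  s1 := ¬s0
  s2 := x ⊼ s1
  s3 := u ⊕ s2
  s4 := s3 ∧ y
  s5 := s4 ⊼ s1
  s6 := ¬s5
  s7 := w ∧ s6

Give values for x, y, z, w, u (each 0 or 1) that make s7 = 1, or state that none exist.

Check with x=0, y=1, z=1, w=1, u=0:
s0 = ¬z = ¬1 = 0
s1 = ¬s0 = ¬0 = 1
s2 = x ⊼ s1 = 0 ⊼ 1 = 1
s3 = u ⊕ s2 = 0 ⊕ 1 = 1
s4 = s3 ∧ y = 1 ∧ 1 = 1
s5 = s4 ⊼ s1 = 1 ⊼ 1 = 0
s6 = ¬s5 = ¬0 = 1
s7 = w ∧ s6 = 1 ∧ 1 = 1
So s7 = 1 as required.

x=0, y=1, z=1, w=1, u=0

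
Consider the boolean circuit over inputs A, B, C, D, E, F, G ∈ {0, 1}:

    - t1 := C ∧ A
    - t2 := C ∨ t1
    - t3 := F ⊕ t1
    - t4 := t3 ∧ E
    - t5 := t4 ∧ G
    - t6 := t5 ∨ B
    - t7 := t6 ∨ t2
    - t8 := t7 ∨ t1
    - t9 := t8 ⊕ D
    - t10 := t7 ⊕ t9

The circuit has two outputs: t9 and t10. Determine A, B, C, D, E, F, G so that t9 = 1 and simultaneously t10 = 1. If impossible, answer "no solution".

Check with A=1, B=0, C=0, D=1, E=0, F=0, G=0:
t1 = C ∧ A = 0 ∧ 1 = 0
t2 = C ∨ t1 = 0 ∨ 0 = 0
t3 = F ⊕ t1 = 0 ⊕ 0 = 0
t4 = t3 ∧ E = 0 ∧ 0 = 0
t5 = t4 ∧ G = 0 ∧ 0 = 0
t6 = t5 ∨ B = 0 ∨ 0 = 0
t7 = t6 ∨ t2 = 0 ∨ 0 = 0
t8 = t7 ∨ t1 = 0 ∨ 0 = 0
t9 = t8 ⊕ D = 0 ⊕ 1 = 1
t10 = t7 ⊕ t9 = 0 ⊕ 1 = 1
So t9 = 1 and t10 = 1.

A=1, B=0, C=0, D=1, E=0, F=0, G=0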